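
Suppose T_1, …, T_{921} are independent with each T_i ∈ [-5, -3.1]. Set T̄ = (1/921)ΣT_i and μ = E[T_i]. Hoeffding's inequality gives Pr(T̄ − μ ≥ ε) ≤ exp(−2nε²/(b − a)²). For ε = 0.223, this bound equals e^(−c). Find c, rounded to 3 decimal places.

25.374

c = 2nε²/(b − a)² = 2·921·0.223² / 1.9² = 25.3742.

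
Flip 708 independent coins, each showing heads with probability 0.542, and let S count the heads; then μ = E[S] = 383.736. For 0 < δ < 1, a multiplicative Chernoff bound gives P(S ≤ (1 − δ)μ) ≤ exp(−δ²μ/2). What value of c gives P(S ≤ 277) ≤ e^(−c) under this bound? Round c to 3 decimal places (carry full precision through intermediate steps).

14.844

Write 277 = (1 − δ)μ, so δ = 1 − 277/383.736 = 0.2781496…
Then the exponent is δ²μ/2 = (μ − 277)²/(2μ) = 14.844286.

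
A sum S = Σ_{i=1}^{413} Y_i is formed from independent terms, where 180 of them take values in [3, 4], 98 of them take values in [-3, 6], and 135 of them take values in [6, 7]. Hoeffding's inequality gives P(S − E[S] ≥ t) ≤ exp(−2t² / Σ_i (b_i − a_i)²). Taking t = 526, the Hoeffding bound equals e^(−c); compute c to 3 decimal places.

67.049

Σ(b_i − a_i)² = 180·1² + 98·9² + 135·1² = 8253.
c = 2t² / 8253 = 2·526² / 8253 = 67.0486.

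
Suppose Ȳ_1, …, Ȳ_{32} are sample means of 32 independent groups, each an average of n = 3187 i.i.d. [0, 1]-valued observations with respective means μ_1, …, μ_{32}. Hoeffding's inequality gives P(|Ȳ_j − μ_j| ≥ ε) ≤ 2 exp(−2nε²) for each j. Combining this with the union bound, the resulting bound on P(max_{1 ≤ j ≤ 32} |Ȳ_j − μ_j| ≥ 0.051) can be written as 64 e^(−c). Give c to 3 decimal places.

16.579

Union bound over the 32 events: P(max_{1 ≤ j ≤ 32} |Ȳ_j − μ_j| ≥ 0.051) ≤ 32·2·exp(−2nε²) = 64 exp(−2·3187·0.051²).
So c = 2·3187·0.051² = 16.5788.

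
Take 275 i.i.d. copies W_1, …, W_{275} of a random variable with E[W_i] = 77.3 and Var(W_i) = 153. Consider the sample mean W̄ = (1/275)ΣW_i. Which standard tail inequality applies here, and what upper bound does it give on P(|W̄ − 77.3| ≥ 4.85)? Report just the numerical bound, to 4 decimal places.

With mean and variance of each term known, Chebyshev's inequality bounds the deviation of the sum (or sample mean).
Var(W̄) = Var(W_i)/n = 153/275 = 0.55636.
Chebyshev: P(|W̄ − 77.3| ≥ 4.85) ≤ Var(W̄)/(4.85)² = 153/(275·4.85²) = 0.0237.

0.0237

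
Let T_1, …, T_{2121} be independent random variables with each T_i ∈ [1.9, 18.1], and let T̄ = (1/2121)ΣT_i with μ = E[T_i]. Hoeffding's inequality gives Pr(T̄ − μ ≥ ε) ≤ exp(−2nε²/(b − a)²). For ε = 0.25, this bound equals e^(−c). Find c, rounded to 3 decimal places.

c = 2nε²/(b − a)² = 2·2121·0.25² / 16.2² = 1.0102.

1.010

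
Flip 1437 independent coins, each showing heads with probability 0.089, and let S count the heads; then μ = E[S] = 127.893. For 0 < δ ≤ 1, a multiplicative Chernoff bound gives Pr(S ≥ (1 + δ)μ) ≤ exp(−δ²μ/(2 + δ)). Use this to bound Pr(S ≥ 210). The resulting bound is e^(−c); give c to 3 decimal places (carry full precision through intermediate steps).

Write 210 = (1 + δ)μ, so δ = 210/127.893 − 1 = 0.6419976…
Then the exponent is δ²μ/(2 + δ) = (210 − μ)² / (μ·(2 + δ)) = 19.951758.

19.952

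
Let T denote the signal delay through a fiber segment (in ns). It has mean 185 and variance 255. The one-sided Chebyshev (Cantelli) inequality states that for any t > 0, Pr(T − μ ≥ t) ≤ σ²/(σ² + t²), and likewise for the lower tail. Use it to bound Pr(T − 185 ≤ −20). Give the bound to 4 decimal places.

0.3893

Here σ² = 255 and t = 20, so σ² + t² = 655.
Cantelli's bound: 255/655 = 0.3893.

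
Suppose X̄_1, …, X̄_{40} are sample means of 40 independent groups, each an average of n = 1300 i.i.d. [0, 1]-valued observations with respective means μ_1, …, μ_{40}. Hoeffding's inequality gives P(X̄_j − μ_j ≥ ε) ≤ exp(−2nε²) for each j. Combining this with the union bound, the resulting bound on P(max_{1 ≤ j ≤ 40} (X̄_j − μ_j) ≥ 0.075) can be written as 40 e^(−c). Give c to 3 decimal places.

14.625

Union bound over the 40 events: P(max_{1 ≤ j ≤ 40} (X̄_j − μ_j) ≥ 0.075) ≤ 40·exp(−2nε²) = 40 exp(−2·1300·0.075²).
So c = 2·1300·0.075² = 14.6250.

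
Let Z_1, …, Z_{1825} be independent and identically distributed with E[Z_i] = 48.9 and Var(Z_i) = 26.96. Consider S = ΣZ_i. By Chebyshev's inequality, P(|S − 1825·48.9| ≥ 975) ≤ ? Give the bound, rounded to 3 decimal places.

Var(S) = n·Var(Z_i) = 1825·26.96 = 49202.
Chebyshev: P(|S − 1825·48.9| ≥ 975) ≤ Var(S)/975² = 49202/950625 = 0.0518.

0.052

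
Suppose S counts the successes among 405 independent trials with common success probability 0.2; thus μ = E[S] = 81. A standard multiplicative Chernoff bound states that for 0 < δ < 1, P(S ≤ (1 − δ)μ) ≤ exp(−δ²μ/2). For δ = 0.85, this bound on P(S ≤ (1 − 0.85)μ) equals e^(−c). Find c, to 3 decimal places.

c = δ²μ/2 = 0.85²·81/2 = 29.2613.

29.261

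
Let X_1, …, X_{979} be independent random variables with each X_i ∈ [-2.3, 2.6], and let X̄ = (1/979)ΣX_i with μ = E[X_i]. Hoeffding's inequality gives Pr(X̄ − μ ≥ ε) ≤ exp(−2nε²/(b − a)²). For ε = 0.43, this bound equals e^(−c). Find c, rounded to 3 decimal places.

15.078

c = 2nε²/(b − a)² = 2·979·0.43² / 4.9² = 15.0785.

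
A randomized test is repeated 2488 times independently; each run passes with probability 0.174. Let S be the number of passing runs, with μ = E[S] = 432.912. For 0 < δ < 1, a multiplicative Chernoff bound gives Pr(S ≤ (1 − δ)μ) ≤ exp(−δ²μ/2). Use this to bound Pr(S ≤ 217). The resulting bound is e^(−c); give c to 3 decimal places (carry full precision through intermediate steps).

53.842

Write 217 = (1 − δ)μ, so δ = 1 − 217/432.912 = 0.4987434…
Then the exponent is δ²μ/2 = (μ − 217)²/(2μ) = 53.842342.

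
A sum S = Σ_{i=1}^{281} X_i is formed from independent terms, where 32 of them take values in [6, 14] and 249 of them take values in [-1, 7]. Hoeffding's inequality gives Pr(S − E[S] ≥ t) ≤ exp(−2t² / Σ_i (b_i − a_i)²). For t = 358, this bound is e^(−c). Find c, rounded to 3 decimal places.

14.253

Σ(b_i − a_i)² = 32·8² + 249·8² = 17984.
c = 2t² / 17984 = 2·358² / 17984 = 14.2531.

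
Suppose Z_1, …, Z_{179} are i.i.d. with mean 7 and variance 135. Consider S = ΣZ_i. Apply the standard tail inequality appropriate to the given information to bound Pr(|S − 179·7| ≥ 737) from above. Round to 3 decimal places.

With mean and variance of each term known, Chebyshev's inequality bounds the deviation of the sum (or sample mean).
Var(S) = n·Var(Z_i) = 179·135 = 24165.
Chebyshev: Pr(|S − 179·7| ≥ 737) ≤ Var(S)/737² = 24165/543169 = 0.0445.

0.044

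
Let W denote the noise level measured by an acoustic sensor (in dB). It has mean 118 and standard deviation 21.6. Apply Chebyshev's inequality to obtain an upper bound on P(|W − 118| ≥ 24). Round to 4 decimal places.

Chebyshev: P(|W − μ| ≥ t) ≤ Var(W)/t².
Var(W) = σ² = 21.6² = 466.56.
Bound = 466.56 / 576 = 0.8100.

0.8100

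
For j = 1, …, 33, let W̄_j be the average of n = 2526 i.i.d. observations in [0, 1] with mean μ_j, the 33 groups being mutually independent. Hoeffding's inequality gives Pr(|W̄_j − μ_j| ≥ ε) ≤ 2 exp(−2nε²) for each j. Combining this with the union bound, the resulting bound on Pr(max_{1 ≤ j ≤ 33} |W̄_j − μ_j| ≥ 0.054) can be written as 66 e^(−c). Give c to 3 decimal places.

Union bound over the 33 events: Pr(max_{1 ≤ j ≤ 33} |W̄_j − μ_j| ≥ 0.054) ≤ 33·2·exp(−2nε²) = 66 exp(−2·2526·0.054²).
So c = 2·2526·0.054² = 14.7316.

14.732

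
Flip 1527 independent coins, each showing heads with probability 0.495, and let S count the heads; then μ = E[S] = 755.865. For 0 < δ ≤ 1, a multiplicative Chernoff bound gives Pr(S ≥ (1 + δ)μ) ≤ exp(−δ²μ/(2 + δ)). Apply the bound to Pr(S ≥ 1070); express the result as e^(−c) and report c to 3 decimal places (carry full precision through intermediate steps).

Write 1070 = (1 + δ)μ, so δ = 1070/755.865 − 1 = 0.4155967…
Then the exponent is δ²μ/(2 + δ) = (1070 − μ)² / (μ·(2 + δ)) = 54.046054.

54.046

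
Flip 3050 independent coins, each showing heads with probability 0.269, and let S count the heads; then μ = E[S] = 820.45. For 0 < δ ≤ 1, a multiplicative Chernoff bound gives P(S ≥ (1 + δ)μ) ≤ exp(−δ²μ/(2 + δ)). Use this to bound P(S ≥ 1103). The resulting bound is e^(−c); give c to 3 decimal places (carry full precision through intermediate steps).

Write 1103 = (1 + δ)μ, so δ = 1103/820.45 − 1 = 0.3443842…
Then the exponent is δ²μ/(2 + δ) = (1103 − μ)² / (μ·(2 + δ)) = 41.505889.

41.506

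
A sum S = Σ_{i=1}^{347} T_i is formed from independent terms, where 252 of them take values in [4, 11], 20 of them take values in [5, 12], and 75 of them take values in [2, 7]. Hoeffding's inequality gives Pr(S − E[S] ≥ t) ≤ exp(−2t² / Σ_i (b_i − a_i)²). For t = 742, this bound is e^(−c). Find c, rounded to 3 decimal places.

72.428

Σ(b_i − a_i)² = 252·7² + 20·7² + 75·5² = 15203.
c = 2t² / 15203 = 2·742² / 15203 = 72.4283.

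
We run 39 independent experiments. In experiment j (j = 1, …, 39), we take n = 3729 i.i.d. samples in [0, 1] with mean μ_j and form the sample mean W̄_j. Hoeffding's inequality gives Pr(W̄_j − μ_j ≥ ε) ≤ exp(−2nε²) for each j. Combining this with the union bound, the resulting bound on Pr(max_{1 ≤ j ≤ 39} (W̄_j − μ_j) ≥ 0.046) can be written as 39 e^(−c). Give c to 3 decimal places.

15.781

Union bound over the 39 events: Pr(max_{1 ≤ j ≤ 39} (W̄_j − μ_j) ≥ 0.046) ≤ 39·exp(−2nε²) = 39 exp(−2·3729·0.046²).
So c = 2·3729·0.046² = 15.7811.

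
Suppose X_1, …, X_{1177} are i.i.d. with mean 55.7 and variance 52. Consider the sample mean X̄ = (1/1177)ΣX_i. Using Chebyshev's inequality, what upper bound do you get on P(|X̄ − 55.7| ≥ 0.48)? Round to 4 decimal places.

0.1918

Var(X̄) = Var(X_i)/n = 52/1177 = 0.04418.
Chebyshev: P(|X̄ − 55.7| ≥ 0.48) ≤ Var(X̄)/(0.48)² = 52/(1177·0.48²) = 0.1918.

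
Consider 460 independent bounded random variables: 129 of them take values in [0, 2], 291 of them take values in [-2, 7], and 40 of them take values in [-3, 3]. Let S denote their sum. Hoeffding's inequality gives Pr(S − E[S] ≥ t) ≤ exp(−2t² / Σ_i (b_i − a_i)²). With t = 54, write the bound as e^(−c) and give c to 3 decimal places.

0.228

Σ(b_i − a_i)² = 129·2² + 291·9² + 40·6² = 25527.
c = 2t² / 25527 = 2·54² / 25527 = 0.2285.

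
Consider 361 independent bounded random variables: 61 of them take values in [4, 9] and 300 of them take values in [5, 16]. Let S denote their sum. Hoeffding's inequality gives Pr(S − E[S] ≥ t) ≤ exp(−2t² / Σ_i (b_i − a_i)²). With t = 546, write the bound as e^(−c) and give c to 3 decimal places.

15.763

Σ(b_i − a_i)² = 61·5² + 300·11² = 37825.
c = 2t² / 37825 = 2·546² / 37825 = 15.7629.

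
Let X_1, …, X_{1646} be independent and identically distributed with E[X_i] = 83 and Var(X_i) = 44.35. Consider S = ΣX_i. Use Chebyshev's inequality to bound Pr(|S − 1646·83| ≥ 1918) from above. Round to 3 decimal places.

Var(S) = n·Var(X_i) = 1646·44.35 = 73000.1.
Chebyshev: Pr(|S − 1646·83| ≥ 1918) ≤ Var(S)/1918² = 73000.1/3678724 = 0.0198.

0.020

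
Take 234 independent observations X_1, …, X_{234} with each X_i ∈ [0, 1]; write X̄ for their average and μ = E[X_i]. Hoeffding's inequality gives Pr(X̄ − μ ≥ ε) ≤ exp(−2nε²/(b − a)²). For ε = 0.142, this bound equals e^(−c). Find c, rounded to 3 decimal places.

c = 2nε²/(b − a)² = 2·234·0.142² / 1² = 9.4368.

9.437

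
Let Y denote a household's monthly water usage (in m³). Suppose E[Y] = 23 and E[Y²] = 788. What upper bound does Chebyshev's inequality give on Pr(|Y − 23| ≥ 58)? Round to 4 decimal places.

0.0770

Var(Y) = E[Y²] − (E[Y])² = 788 − 529 = 259.
Chebyshev's inequality: Pr(|Y − μ| ≥ t) ≤ Var(Y)/t² = 259/3364 = 0.0770.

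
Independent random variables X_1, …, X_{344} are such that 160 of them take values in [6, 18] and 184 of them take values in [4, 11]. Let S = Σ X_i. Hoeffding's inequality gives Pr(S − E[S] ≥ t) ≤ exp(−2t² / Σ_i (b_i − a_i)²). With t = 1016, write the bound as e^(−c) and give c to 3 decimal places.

Σ(b_i − a_i)² = 160·12² + 184·7² = 32056.
c = 2t² / 32056 = 2·1016² / 32056 = 64.4033.

64.403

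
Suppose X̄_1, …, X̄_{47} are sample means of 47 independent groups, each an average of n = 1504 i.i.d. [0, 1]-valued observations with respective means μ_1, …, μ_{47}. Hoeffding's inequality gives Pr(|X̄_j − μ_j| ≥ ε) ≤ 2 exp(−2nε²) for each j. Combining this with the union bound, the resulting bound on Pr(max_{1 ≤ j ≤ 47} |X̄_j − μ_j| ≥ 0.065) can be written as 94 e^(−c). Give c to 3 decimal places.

12.709

Union bound over the 47 events: Pr(max_{1 ≤ j ≤ 47} |X̄_j − μ_j| ≥ 0.065) ≤ 47·2·exp(−2nε²) = 94 exp(−2·1504·0.065²).
So c = 2·1504·0.065² = 12.7088.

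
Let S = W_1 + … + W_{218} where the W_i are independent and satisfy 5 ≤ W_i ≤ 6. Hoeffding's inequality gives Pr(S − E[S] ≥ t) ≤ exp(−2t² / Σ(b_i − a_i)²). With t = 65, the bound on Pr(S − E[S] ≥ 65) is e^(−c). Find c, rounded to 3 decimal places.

38.761

Σ(b_i − a_i)² = 218·(1)² = 218.
c = 2t²/218 = 2·65²/218 = 38.7615.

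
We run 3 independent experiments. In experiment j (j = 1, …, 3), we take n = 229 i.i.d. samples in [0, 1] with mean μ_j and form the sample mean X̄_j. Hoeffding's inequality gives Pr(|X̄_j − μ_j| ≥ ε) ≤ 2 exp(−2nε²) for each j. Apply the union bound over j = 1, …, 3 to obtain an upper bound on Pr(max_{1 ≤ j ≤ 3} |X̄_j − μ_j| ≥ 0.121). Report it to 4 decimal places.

Per-experiment Hoeffding bound: 2·exp(−2·229·0.121²) = 2·exp(−6.70558) = 0.0024481.
Union bound over 3 events: 3·0.0024481 = 0.00734.

0.0073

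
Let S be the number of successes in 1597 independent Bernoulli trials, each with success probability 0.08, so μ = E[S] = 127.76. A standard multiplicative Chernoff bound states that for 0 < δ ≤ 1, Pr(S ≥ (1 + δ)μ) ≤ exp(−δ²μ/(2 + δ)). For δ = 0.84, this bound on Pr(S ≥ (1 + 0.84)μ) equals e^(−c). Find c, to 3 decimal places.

31.742

c = δ²μ/(2 + δ) = 0.84²·127.76/(2 + 0.84) = 31.7421.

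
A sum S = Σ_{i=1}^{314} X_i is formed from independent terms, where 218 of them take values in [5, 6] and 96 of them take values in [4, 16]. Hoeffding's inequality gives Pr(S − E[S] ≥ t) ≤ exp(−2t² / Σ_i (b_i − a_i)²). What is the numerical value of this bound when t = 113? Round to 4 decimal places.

0.1622

Σ(b_i − a_i)² = 218·1² + 96·12² = 14042.
Exponent = 2·113² / 14042 = 1.81869.
Bound = exp(−1.81869) = 0.16224.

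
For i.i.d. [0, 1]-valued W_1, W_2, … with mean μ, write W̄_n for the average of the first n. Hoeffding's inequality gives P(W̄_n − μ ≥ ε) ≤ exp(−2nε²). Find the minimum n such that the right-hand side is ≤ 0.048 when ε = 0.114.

Require exp(−2nε²) ≤ 0.048, i.e. 2nε² ≥ ln(1/0.048) = 3.036554.
So n ≥ 3.036554 / (2·0.114²) = 116.826.
The smallest integer n is 117.

117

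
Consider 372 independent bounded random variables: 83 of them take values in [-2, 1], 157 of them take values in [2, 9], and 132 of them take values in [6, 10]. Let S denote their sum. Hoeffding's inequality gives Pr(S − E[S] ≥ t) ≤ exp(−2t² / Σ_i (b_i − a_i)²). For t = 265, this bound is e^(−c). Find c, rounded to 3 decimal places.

Σ(b_i − a_i)² = 83·3² + 157·7² + 132·4² = 10552.
c = 2t² / 10552 = 2·265² / 10552 = 13.3103.

13.310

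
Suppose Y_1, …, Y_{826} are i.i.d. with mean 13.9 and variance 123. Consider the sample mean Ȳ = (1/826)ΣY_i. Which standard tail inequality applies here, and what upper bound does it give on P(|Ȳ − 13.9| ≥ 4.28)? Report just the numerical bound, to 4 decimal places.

0.0081

With mean and variance of each term known, Chebyshev's inequality bounds the deviation of the sum (or sample mean).
Var(Ȳ) = Var(Y_i)/n = 123/826 = 0.14891.
Chebyshev: P(|Ȳ − 13.9| ≥ 4.28) ≤ Var(Ȳ)/(4.28)² = 123/(826·4.28²) = 0.0081.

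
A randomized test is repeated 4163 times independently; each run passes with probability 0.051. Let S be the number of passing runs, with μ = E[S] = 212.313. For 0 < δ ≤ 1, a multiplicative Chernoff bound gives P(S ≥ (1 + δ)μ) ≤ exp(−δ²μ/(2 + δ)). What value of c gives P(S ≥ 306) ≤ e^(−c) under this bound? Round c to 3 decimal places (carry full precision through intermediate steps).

Write 306 = (1 + δ)μ, so δ = 306/212.313 − 1 = 0.4412683…
Then the exponent is δ²μ/(2 + δ) = (306 − μ)² / (μ·(2 + δ)) = 16.934273.

16.934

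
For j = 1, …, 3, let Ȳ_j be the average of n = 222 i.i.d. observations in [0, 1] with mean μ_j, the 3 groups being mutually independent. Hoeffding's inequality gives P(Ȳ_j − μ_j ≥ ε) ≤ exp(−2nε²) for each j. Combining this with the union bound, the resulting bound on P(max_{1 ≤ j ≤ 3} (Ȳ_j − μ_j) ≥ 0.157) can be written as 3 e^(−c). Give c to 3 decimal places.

Union bound over the 3 events: P(max_{1 ≤ j ≤ 3} (Ȳ_j − μ_j) ≥ 0.157) ≤ 3·exp(−2nε²) = 3 exp(−2·222·0.157²).
So c = 2·222·0.157² = 10.9442.

10.944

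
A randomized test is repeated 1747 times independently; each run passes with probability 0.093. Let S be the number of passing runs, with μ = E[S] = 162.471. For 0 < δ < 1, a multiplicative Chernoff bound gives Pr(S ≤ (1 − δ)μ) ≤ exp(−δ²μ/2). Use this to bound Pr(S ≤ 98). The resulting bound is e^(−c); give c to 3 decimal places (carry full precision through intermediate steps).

Write 98 = (1 − δ)μ, so δ = 1 − 98/162.471 = 0.3968154…
Then the exponent is δ²μ/2 = (μ − 98)²/(2μ) = 12.791544.

12.792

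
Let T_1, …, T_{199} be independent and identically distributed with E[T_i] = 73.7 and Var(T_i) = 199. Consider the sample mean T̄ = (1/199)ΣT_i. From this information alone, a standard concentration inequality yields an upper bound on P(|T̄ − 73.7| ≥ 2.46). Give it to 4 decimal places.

0.1652

With mean and variance of each term known, Chebyshev's inequality bounds the deviation of the sum (or sample mean).
Var(T̄) = Var(T_i)/n = 199/199 = 1.
Chebyshev: P(|T̄ − 73.7| ≥ 2.46) ≤ Var(T̄)/(2.46)² = 199/(199·2.46²) = 0.1652.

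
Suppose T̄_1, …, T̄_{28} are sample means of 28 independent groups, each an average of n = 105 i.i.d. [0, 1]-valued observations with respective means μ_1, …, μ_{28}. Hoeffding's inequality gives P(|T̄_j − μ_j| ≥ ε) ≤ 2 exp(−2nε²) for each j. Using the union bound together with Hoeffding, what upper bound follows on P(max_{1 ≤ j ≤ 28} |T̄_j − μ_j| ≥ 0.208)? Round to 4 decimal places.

Per-experiment Hoeffding bound: 2·exp(−2·105·0.208²) = 2·exp(−9.08544) = 0.00022661.
Union bound over 28 events: 28·0.00022661 = 0.00634.

0.0063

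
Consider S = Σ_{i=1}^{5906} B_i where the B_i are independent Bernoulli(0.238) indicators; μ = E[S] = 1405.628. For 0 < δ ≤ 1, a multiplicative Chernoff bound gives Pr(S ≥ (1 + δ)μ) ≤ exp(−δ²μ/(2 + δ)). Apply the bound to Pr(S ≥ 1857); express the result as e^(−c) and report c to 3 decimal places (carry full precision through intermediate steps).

Write 1857 = (1 + δ)μ, so δ = 1857/1405.628 − 1 = 0.3211177…
Then the exponent is δ²μ/(2 + δ) = (1857 − μ)² / (μ·(2 + δ)) = 62.445575.

62.446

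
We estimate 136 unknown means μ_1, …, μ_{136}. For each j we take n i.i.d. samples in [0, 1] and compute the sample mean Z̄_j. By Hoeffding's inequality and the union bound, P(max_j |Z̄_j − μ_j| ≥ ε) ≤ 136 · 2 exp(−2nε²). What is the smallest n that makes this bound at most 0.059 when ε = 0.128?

Need 2·136·exp(−2nε²) ≤ 0.059, i.e. exp(−2nε²) ≤ 0.059/272.
So 2nε² ≥ ln(272/0.059) = 8.436020.
Hence n ≥ 8.436020/(2·0.128²) = 257.447.
The smallest integer n is 258.

258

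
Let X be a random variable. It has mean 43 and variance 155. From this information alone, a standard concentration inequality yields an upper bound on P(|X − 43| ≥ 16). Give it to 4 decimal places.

0.6055

Mean and variance are known, so Chebyshev's inequality applies.
Chebyshev: P(|X − μ| ≥ t) ≤ Var(X)/t².
Bound = 155 / 256 = 0.6055.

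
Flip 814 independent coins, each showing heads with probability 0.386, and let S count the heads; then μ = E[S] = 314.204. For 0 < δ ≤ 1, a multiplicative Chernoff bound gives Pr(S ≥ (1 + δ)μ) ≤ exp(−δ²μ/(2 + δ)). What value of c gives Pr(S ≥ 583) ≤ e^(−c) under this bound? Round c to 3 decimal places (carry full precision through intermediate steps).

Write 583 = (1 + δ)μ, so δ = 583/314.204 − 1 = 0.8554824…
Then the exponent is δ²μ/(2 + δ) = (583 − μ)² / (μ·(2 + δ)) = 80.529389.

80.529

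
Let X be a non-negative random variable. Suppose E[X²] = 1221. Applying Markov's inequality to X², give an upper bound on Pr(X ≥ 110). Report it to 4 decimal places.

0.1009

Since X ≥ 0, the event {X ≥ 110} is the same as {X² ≥ 12100}.
Markov's inequality applied to X² gives Pr(X² ≥ 12100) ≤ E[X²]/12100 = 1221/12100 = 0.1009.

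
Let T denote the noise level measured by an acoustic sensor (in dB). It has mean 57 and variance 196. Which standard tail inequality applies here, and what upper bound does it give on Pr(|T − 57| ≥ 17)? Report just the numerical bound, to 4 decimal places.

Mean and variance are known, so Chebyshev's inequality applies.
Chebyshev: Pr(|T − μ| ≥ t) ≤ Var(T)/t².
Bound = 196 / 289 = 0.6782.

0.6782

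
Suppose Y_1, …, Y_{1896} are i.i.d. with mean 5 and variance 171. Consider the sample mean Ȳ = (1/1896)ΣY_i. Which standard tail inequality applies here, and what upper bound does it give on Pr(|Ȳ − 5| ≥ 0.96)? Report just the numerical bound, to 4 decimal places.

With mean and variance of each term known, Chebyshev's inequality bounds the deviation of the sum (or sample mean).
Var(Ȳ) = Var(Y_i)/n = 171/1896 = 0.09019.
Chebyshev: Pr(|Ȳ − 5| ≥ 0.96) ≤ Var(Ȳ)/(0.96)² = 171/(1896·0.96²) = 0.0979.

0.0979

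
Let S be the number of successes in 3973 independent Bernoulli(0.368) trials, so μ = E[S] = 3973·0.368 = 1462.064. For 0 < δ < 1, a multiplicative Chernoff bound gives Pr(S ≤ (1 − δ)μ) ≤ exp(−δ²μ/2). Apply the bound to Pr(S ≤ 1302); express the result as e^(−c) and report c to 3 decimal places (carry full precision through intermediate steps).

8.762

Write 1302 = (1 − δ)μ, so δ = 1 − 1302/1462.064 = 0.1094781…
Then the exponent is δ²μ/2 = (μ − 1302)²/(2μ) = 8.761752.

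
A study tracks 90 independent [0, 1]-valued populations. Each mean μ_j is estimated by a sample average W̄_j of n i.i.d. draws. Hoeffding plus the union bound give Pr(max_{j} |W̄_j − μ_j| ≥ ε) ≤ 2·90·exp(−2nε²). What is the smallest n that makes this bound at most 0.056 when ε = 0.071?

Need 2·90·exp(−2nε²) ≤ 0.056, i.e. exp(−2nε²) ≤ 0.056/180.
So 2nε² ≥ ln(180/0.056) = 8.075360.
Hence n ≥ 8.075360/(2·0.071²) = 800.968.
The smallest integer n is 801.

801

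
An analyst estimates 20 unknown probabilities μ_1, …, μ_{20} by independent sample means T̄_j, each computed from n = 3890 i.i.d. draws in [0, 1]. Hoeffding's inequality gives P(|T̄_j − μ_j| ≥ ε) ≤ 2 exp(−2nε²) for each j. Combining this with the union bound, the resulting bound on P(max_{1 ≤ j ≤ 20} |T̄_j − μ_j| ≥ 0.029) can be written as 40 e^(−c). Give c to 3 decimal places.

6.543

Union bound over the 20 events: P(max_{1 ≤ j ≤ 20} |T̄_j − μ_j| ≥ 0.029) ≤ 20·2·exp(−2nε²) = 40 exp(−2·3890·0.029²).
So c = 2·3890·0.029² = 6.5430.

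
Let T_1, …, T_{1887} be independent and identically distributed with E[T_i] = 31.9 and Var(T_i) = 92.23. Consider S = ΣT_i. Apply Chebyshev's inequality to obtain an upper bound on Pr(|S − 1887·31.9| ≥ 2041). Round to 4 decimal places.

Var(S) = n·Var(T_i) = 1887·92.23 = 174038.01.
Chebyshev: Pr(|S − 1887·31.9| ≥ 2041) ≤ Var(S)/2041² = 174038.01/4165681 = 0.0418.

0.0418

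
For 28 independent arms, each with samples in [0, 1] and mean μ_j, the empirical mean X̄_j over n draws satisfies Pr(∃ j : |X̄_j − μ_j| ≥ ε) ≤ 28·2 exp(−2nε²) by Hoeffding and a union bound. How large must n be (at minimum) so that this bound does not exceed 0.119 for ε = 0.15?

137

Need 2·28·exp(−2nε²) ≤ 0.119, i.e. exp(−2nε²) ≤ 0.119/56.
So 2nε² ≥ ln(56/0.119) = 6.153983.
Hence n ≥ 6.153983/(2·0.15²) = 136.755.
The smallest integer n is 137.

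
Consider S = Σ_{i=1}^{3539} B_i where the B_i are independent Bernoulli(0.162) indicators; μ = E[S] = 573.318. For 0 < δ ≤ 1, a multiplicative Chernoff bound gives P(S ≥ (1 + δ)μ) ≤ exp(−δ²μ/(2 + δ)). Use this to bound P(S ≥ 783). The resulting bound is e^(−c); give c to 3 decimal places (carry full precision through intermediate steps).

Write 783 = (1 + δ)μ, so δ = 783/573.318 − 1 = 0.3657342…
Then the exponent is δ²μ/(2 + δ) = (783 − μ)² / (μ·(2 + δ)) = 32.416101.

32.416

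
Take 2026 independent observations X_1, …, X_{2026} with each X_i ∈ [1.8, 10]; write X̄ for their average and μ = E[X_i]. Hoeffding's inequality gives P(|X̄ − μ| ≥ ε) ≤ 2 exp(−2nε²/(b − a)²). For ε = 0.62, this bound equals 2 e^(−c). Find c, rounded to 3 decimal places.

23.165

c = 2nε²/(b − a)² = 2·2026·0.62² / 8.2² = 23.1646.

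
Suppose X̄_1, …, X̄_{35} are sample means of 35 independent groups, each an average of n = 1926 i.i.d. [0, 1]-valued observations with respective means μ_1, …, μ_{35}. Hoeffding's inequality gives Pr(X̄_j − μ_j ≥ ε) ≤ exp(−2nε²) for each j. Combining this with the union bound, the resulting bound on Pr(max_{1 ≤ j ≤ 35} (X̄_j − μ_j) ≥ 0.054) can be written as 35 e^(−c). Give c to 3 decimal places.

11.232

Union bound over the 35 events: Pr(max_{1 ≤ j ≤ 35} (X̄_j − μ_j) ≥ 0.054) ≤ 35·exp(−2nε²) = 35 exp(−2·1926·0.054²).
So c = 2·1926·0.054² = 11.2324.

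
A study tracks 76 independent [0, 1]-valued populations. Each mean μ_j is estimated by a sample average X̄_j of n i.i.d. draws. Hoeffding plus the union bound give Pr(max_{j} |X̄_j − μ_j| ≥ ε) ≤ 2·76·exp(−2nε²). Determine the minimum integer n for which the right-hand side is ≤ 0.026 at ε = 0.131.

Need 2·76·exp(−2nε²) ≤ 0.026, i.e. exp(−2nε²) ≤ 0.026/152.
So 2nε² ≥ ln(152/0.026) = 8.673539.
Hence n ≥ 8.673539/(2·0.131²) = 252.711.
The smallest integer n is 253.

253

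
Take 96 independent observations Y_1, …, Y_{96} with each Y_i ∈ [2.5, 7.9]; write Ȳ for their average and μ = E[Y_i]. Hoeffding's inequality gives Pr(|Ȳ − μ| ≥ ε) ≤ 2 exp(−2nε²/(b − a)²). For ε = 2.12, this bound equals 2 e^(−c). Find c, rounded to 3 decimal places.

c = 2nε²/(b − a)² = 2·96·2.12² / 5.4² = 29.5928.

29.593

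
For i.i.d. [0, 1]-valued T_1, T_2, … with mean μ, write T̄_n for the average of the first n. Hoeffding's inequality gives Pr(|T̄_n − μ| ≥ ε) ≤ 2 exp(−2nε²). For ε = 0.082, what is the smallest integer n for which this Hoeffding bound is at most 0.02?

Require 2·exp(−2nε²) ≤ 0.02, i.e. 2nε² ≥ ln(2/0.02) = 4.605170.
So n ≥ 4.605170 / (2·0.082²) = 342.443.
The smallest integer n is 343.

343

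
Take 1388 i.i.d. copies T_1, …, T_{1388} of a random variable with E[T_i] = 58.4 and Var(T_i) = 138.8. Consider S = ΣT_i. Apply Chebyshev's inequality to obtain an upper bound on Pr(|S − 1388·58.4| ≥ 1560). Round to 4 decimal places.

0.0792

Var(S) = n·Var(T_i) = 1388·138.8 = 192654.4.
Chebyshev: Pr(|S − 1388·58.4| ≥ 1560) ≤ Var(S)/1560² = 192654.4/2433600 = 0.0792.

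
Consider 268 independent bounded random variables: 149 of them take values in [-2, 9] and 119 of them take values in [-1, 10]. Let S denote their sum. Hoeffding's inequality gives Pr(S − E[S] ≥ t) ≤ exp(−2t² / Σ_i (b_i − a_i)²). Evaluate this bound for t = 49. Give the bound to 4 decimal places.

0.8624

Σ(b_i − a_i)² = 149·11² + 119·11² = 32428.
Exponent = 2·49² / 32428 = 0.14808.
Bound = exp(−0.14808) = 0.86236.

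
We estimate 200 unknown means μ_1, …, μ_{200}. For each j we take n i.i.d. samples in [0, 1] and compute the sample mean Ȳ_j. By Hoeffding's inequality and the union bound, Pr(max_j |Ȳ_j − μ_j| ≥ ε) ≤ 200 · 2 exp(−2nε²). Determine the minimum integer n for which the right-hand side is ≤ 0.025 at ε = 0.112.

386

Need 2·200·exp(−2nε²) ≤ 0.025, i.e. exp(−2nε²) ≤ 0.025/400.
So 2nε² ≥ ln(400/0.025) = 9.680344.
Hence n ≥ 9.680344/(2·0.112²) = 385.856.
The smallest integer n is 386.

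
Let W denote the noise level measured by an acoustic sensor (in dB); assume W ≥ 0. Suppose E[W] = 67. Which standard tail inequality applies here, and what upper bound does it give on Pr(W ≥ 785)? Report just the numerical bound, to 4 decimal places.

Only the mean of a non-negative variable is known, so Markov's inequality is the applicable tail bound.
Markov's inequality: for a non-negative random variable, Pr(W ≥ a) ≤ E[W]/a.
Here E[W] = 67 and a = 785, so the bound is 67/785 = 0.0854.

0.0854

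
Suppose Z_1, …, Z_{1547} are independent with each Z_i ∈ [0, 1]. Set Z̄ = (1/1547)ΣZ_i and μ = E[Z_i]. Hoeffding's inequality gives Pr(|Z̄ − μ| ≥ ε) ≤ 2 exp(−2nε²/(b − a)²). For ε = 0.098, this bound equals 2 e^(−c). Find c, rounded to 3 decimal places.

c = 2nε²/(b − a)² = 2·1547·0.098² / 1² = 29.7148.

29.715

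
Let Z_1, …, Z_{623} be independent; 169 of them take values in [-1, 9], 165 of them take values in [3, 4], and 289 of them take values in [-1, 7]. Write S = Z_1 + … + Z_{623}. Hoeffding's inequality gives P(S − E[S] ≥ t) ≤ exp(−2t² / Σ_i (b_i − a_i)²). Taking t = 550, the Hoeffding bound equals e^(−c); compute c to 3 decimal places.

Σ(b_i − a_i)² = 169·10² + 165·1² + 289·8² = 35561.
c = 2t² / 35561 = 2·550² / 35561 = 17.0130.

17.013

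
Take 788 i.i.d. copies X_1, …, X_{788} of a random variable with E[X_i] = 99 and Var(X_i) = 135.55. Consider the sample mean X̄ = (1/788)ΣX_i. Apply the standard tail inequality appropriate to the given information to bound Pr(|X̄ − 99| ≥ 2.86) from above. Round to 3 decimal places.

0.021

With mean and variance of each term known, Chebyshev's inequality bounds the deviation of the sum (or sample mean).
Var(X̄) = Var(X_i)/n = 135.55/788 = 0.17202.
Chebyshev: Pr(|X̄ − 99| ≥ 2.86) ≤ Var(X̄)/(2.86)² = 135.55/(788·2.86²) = 0.0210.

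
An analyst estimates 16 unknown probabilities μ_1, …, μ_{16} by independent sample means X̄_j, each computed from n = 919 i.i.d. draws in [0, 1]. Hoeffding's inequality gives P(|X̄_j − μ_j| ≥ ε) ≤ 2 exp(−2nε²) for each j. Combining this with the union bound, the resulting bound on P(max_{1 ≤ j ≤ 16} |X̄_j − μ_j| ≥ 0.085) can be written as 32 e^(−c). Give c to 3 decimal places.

Union bound over the 16 events: P(max_{1 ≤ j ≤ 16} |X̄_j − μ_j| ≥ 0.085) ≤ 16·2·exp(−2nε²) = 32 exp(−2·919·0.085²).
So c = 2·919·0.085² = 13.2796.

13.280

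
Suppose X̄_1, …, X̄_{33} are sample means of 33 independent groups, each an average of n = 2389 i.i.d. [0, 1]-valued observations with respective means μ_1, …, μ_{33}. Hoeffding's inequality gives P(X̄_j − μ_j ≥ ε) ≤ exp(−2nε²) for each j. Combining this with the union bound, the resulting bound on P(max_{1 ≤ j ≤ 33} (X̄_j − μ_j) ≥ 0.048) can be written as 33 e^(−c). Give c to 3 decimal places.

11.009

Union bound over the 33 events: P(max_{1 ≤ j ≤ 33} (X̄_j − μ_j) ≥ 0.048) ≤ 33·exp(−2nε²) = 33 exp(−2·2389·0.048²).
So c = 2·2389·0.048² = 11.0085.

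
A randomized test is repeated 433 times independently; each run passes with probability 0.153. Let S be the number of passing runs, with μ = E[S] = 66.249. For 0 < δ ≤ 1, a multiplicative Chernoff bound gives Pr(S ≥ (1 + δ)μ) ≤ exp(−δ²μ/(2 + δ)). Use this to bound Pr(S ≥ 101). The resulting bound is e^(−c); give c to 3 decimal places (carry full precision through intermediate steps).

7.221

Write 101 = (1 + δ)μ, so δ = 101/66.249 − 1 = 0.5245513…
Then the exponent is δ²μ/(2 + δ) = (101 − μ)² / (μ·(2 + δ)) = 7.220563.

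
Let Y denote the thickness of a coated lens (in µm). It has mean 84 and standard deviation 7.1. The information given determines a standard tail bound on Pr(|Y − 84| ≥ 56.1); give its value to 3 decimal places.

0.016

Mean and variance are known, so Chebyshev's inequality applies.
Chebyshev: Pr(|Y − μ| ≥ t) ≤ Var(Y)/t².
Var(Y) = σ² = 7.1² = 50.41.
Bound = 50.41 / 3147.21 = 0.0160.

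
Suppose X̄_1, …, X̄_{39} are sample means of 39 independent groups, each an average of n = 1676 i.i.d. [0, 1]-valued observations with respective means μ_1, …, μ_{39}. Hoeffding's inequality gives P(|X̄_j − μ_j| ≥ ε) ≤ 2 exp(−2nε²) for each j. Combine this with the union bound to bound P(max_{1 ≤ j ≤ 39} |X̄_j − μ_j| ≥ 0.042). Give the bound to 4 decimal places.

Per-experiment Hoeffding bound: 2·exp(−2·1676·0.042²) = 2·exp(−5.91293) = 0.0054085.
Union bound over 39 events: 39·0.0054085 = 0.21093.

0.2109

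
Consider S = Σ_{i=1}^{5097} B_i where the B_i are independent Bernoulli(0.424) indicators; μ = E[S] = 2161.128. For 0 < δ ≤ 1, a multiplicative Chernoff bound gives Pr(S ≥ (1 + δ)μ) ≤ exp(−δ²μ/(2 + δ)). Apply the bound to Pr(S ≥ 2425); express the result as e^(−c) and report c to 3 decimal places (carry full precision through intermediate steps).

Write 2425 = (1 + δ)μ, so δ = 2425/2161.128 − 1 = 0.1220992…
Then the exponent is δ²μ/(2 + δ) = (2425 − μ)² / (μ·(2 + δ)) = 15.182401.

15.182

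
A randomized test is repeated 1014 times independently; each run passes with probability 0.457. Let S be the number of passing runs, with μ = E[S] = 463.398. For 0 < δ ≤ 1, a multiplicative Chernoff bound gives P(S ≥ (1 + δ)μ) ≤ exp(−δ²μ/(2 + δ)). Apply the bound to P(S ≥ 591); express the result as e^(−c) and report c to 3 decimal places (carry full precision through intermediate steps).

Write 591 = (1 + δ)μ, so δ = 591/463.398 − 1 = 0.2753616…
Then the exponent is δ²μ/(2 + δ) = (591 − μ)² / (μ·(2 + δ)) = 15.442243.

15.442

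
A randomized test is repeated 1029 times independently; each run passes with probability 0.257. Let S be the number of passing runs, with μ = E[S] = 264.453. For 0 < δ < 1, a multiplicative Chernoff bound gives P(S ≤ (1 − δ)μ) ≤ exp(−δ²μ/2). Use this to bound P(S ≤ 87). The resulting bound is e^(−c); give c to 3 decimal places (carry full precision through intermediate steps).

59.537

Write 87 = (1 − δ)μ, so δ = 1 − 87/264.453 = 0.671019…
Then the exponent is δ²μ/2 = (μ − 87)²/(2μ) = 59.537171.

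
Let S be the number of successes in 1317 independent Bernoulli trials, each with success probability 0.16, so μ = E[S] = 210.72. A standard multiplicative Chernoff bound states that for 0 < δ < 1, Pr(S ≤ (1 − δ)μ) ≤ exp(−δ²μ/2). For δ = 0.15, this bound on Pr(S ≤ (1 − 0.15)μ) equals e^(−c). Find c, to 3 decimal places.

c = δ²μ/2 = 0.15²·210.72/2 = 2.3706.

2.371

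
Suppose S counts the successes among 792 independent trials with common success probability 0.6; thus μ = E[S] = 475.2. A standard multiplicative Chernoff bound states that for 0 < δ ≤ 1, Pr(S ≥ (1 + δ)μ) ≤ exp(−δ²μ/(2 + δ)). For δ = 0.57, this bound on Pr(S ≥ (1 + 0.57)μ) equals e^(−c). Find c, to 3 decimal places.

c = δ²μ/(2 + δ) = 0.57²·475.2/(2 + 0.57) = 60.0749.

60.075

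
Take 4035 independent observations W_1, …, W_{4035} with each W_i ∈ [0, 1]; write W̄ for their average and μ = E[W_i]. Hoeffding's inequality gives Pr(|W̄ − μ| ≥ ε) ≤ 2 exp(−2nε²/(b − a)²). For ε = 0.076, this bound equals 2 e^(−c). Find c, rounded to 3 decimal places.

46.612

c = 2nε²/(b − a)² = 2·4035·0.076² / 1² = 46.6123.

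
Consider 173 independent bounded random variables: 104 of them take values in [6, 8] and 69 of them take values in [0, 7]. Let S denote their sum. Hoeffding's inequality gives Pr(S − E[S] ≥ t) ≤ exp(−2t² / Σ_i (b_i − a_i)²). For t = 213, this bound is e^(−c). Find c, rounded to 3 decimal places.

23.897

Σ(b_i − a_i)² = 104·2² + 69·7² = 3797.
c = 2t² / 3797 = 2·213² / 3797 = 23.8973.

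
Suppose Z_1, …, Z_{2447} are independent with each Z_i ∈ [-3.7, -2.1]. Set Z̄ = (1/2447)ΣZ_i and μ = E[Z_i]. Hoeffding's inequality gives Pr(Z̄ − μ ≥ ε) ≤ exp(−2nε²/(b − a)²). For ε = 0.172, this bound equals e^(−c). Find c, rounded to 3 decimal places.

c = 2nε²/(b − a)² = 2·2447·0.172² / 1.6² = 56.5563.

56.556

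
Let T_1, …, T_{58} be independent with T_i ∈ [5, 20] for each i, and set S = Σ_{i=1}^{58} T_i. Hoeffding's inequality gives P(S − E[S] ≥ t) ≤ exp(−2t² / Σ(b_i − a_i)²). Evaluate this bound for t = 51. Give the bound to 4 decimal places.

0.6712

Σ(b_i − a_i)² = 58·(15)² = 13050.
Exponent = 2·51²/13050 = 0.3986.
Bound = exp(−0.3986) = 0.67125.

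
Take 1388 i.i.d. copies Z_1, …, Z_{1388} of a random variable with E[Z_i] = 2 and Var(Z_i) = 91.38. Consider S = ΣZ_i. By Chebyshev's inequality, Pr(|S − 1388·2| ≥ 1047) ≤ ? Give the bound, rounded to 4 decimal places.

0.1157

Var(S) = n·Var(Z_i) = 1388·91.38 = 126835.44.
Chebyshev: Pr(|S − 1388·2| ≥ 1047) ≤ Var(S)/1047² = 126835.44/1096209 = 0.1157.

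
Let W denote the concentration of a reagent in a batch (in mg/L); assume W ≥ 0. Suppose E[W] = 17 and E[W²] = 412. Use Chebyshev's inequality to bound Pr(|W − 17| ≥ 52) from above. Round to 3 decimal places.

Var(W) = E[W²] − (E[W])² = 412 − 289 = 123.
Chebyshev's inequality: Pr(|W − μ| ≥ t) ≤ Var(W)/t² = 123/2704 = 0.0455.

0.045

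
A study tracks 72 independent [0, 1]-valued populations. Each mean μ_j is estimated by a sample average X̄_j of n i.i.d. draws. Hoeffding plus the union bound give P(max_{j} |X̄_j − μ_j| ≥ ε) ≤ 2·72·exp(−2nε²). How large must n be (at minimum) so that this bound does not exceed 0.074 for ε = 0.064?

925

Need 2·72·exp(−2nε²) ≤ 0.074, i.e. exp(−2nε²) ≤ 0.074/144.
So 2nε² ≥ ln(144/0.074) = 7.573503.
Hence n ≥ 7.573503/(2·0.064²) = 924.500.
The smallest integer n is 925.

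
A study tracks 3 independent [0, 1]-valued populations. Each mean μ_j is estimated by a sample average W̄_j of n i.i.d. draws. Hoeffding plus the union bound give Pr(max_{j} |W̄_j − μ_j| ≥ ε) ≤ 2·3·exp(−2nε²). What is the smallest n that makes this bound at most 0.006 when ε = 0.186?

100

Need 2·3·exp(−2nε²) ≤ 0.006, i.e. exp(−2nε²) ≤ 0.006/6.
So 2nε² ≥ ln(6/0.006) = 6.907755.
Hence n ≥ 6.907755/(2·0.186²) = 99.835.
The smallest integer n is 100.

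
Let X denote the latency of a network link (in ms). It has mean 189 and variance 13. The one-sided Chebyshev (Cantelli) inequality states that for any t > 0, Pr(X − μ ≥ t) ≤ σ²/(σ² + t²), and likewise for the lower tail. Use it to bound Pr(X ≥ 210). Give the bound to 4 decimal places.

0.0286

Here σ² = 13 and t = 21, so σ² + t² = 454.
Cantelli's bound: 13/454 = 0.0286.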